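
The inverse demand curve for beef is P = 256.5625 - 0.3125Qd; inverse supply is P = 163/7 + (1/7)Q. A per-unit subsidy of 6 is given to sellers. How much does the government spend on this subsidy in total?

Pre-subsidy: 256.5625 - 0.3125Q = 163/7 + (1/7)Q gives Q* = 8709/17 and P* = 1640/17.
With the subsidy, sellers receive Ps = Pb + 6 for each unit, where Pb is the price buyers pay.
On the curves, Pb = 256.5625 - 0.3125Q and Ps = 163/7 + (1/7)Q; the wedge Ps − Pb = 6 gives 163/7 + (1/7)Q − (256.5625 - 0.3125Q) = 6, so Q' = 8933/17.
Then Pb = 256.5625 − 0.3125·(8933/17) = 1570/17 and Ps = 163/7 + (1/7)·(8933/17) = 1672/17.
Government outlay = subsidy × quantity = 6 × 8933/17 = 53598/17.

Government cost = 53598/17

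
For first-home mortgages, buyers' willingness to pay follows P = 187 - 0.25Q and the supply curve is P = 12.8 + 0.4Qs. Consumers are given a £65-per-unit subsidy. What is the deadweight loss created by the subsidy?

Pre-subsidy: 187 - 0.25Q = 12.8 + 0.4Q gives Q* = 268 and P* = 120.
With the rebate, buyers effectively pay Pb = Ps − 65, where Ps is the price sellers receive.
On the curves, Pb = 187 - 0.25Q and Ps = 12.8 + 0.4Q; the wedge Ps − Pb = 65 gives 12.8 + 0.4Q − (187 - 0.25Q) = 65, so Q' = 368.
Then Pb = 187 − 0.25·368 = 95 and Ps = 12.8 + 0.4·368 = 160.
The subsidy expands output by 368 − 268 = 100 past the efficient level; on those units the gap between marginal cost and willingness to pay runs from 0 up to 65.
DWL = ½ × 65 × 100 = 3250.

Deadweight loss = £3250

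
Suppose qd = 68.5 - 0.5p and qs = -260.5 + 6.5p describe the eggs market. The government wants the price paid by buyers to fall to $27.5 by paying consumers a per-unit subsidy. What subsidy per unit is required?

Required subsidy s = $21 per unit

At a buyer price of 27.5, quantity demanded is 68.5 − 0.5·27.5 = 54.75.
Sellers supply 54.75 only when they receive ps with -260.5 + 6.5·ps = 54.75, i.e. ps = 48.5.
s = ps − pb = 48.5 − 27.5 = 21.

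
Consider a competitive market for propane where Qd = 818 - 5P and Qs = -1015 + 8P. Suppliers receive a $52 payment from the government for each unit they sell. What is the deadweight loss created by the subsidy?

Deadweight loss = $4160

Pre-subsidy: 818 - 5P = -1015 + 8P gives P* = 141, Q* = 113.
With the subsidy, sellers receive Ps = Pb + 52 for each unit, where Pb is the price buyers pay.
Supply in terms of Pb becomes Qs = -1015 + 8(Pb + 52) = -599 + 8Pb. Setting this equal to demand: 818 - 5Pb = -599 + 8Pb, so Pb = 109.
Sellers receive Ps = 109 + 52 = 161; Q' = 818 − 5·109 = 273.
The subsidy expands output by 273 − 113 = 160 past the efficient level; on those units the gap between marginal cost and willingness to pay runs from 0 up to 52.
DWL = ½ × 52 × 160 = 4160.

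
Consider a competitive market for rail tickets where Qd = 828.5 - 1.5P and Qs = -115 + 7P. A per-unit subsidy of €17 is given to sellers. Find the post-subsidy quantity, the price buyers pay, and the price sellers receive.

Pre-subsidy: 828.5 - 1.5P = -115 + 7P gives P* = 111, Q* = 662.
With the subsidy, sellers receive Ps = Pb + 17 for each unit, where Pb is the price buyers pay.
Supply in terms of Pb becomes Qs = -115 + 7(Pb + 17) = 4 + 7Pb. Setting this equal to demand: 828.5 - 1.5Pb = 4 + 7Pb, so Pb = 97.
Sellers receive Ps = 97 + 17 = 114; Q' = 828.5 − 1.5·97 = 683.

Q' = 683; buyers pay €97; sellers receive €114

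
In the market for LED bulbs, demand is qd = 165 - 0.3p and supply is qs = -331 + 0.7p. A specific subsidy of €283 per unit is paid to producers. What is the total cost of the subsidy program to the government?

Government cost = €21403.29

Pre-subsidy: 165 - 0.3p = -331 + 0.7p gives p* = 496, q* = 16.2.
With the subsidy, sellers receive ps = pb + 283 for each unit, where pb is the price buyers pay.
Supply in terms of pb becomes qs = -331 + 0.7(pb + 283) = -132.9 + 0.7pb. Setting this equal to demand: 165 - 0.3pb = -132.9 + 0.7pb, so pb = 297.9.
Sellers receive ps = 297.9 + 283 = 580.9; q' = 165 − 0.3·297.9 = 75.63.
Government outlay = subsidy × quantity = 283 × 75.63 = 21403.29.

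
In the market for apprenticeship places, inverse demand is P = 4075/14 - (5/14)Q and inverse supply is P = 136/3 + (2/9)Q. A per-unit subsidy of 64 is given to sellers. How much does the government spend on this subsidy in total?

Pre-subsidy: 4075/14 - (5/14)Q = 136/3 + (2/9)Q gives Q* = 30963/73 and P* = 10190/73.
With the subsidy, sellers receive Ps = Pb + 64 for each unit, where Pb is the price buyers pay.
On the curves, Pb = 4075/14 - (5/14)Q and Ps = 136/3 + (2/9)Q; the wedge Ps − Pb = 64 gives 136/3 + (2/9)Q − (4075/14 - (5/14)Q) = 64, so Q' = 39027/73.
Then Pb = 4075/14 − (5/14)·(39027/73) = 7310/73 and Ps = 136/3 + (2/9)·(39027/73) = 11982/73.
Government outlay = subsidy × quantity = 64 × 39027/73 = 2497728/73.

Government cost = 2497728/73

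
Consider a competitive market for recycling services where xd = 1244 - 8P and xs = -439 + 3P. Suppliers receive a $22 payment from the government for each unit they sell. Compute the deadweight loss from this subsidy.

Pre-subsidy: 1244 - 8P = -439 + 3P gives P* = 153, x* = 20.
With the subsidy, sellers receive Ps = Pb + 22 for each unit, where Pb is the price buyers pay.
Supply in terms of Pb becomes xs = -439 + 3(Pb + 22) = -373 + 3Pb. Setting this equal to demand: 1244 - 8Pb = -373 + 3Pb, so Pb = 147.
Sellers receive Ps = 147 + 22 = 169; x' = 1244 − 8·147 = 68.
The subsidy expands output by 68 − 20 = 48 past the efficient level; on those units the gap between marginal cost and willingness to pay runs from 0 up to 22.
DWL = ½ × 22 × 48 = 528.

Deadweight loss = $528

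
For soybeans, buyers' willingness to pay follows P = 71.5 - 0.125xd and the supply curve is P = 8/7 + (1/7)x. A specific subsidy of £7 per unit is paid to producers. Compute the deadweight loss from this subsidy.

Pre-subsidy: 71.5 - 0.125x = 8/7 + (1/7)x gives x* = 788/3 and P* = 116/3.
With the subsidy, sellers receive Ps = Pb + 7 for each unit, where Pb is the price buyers pay.
On the curves, Pb = 71.5 - 0.125x and Ps = 8/7 + (1/7)x; the wedge Ps − Pb = 7 gives 8/7 + (1/7)x − (71.5 - 0.125x) = 7, so x' = 288.8.
Then Pb = 71.5 − 0.125·288.8 = 35.4 and Ps = 8/7 + (1/7)·288.8 = 42.4.
The subsidy expands output by 288.8 − 788/3 = 392/15 past the efficient level; on those units the gap between marginal cost and willingness to pay runs from 0 up to 7.
DWL = ½ × 7 × 392/15 = 1372/15.

Deadweight loss = 1372/15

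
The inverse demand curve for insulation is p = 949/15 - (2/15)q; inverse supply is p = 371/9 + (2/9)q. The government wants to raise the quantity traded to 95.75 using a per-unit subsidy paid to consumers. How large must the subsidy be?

Required subsidy s = 12 per unit

At q = 95.75, from the demand curve buyers pay pb = 949/15 − (2/15)·95.75 = 50.5; from the supply curve sellers need ps = 371/9 + (2/9)·95.75 = 62.5.
The subsidy must fill the gap: s = ps − pb = 62.5 − 50.5 = 12.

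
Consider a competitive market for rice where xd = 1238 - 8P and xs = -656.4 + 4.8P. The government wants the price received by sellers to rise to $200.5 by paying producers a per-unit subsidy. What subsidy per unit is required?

Required subsidy s = $84 per unit

At a seller price of 200.5, quantity supplied is -656.4 + 4.8·200.5 = 306.
Buyers absorb 306 only when they pay Pb with 1238 − 8·Pb = 306, i.e. Pb = 116.5.
s = Ps − Pb = 200.5 − 116.5 = 84.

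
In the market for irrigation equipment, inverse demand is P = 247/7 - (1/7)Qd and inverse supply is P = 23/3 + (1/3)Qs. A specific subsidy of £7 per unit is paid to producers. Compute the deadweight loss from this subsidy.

Deadweight loss = £51.45

Pre-subsidy: 247/7 - (1/7)Q = 23/3 + (1/3)Q gives Q* = 58 and P* = 27.
With the subsidy, sellers receive Ps = Pb + 7 for each unit, where Pb is the price buyers pay.
On the curves, Pb = 247/7 - (1/7)Q and Ps = 23/3 + (1/3)Q; the wedge Ps − Pb = 7 gives 23/3 + (1/3)Q − (247/7 - (1/7)Q) = 7, so Q' = 72.7.
Then Pb = 247/7 − (1/7)·72.7 = 24.9 and Ps = 23/3 + (1/3)·72.7 = 31.9.
The subsidy expands output by 72.7 − 58 = 14.7 past the efficient level; on those units the gap between marginal cost and willingness to pay runs from 0 up to 7.
DWL = ½ × 7 × 14.7 = 51.45.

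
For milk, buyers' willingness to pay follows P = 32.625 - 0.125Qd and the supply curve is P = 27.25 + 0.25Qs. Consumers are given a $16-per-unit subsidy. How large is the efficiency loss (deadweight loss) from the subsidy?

Deadweight loss = 1024/3

Pre-subsidy: 32.625 - 0.125Q = 27.25 + 0.25Q gives Q* = 43/3 and P* = 185/6.
With the rebate, buyers effectively pay Pb = Ps − 16, where Ps is the price sellers receive.
On the curves, Pb = 32.625 - 0.125Q and Ps = 27.25 + 0.25Q; the wedge Ps − Pb = 16 gives 27.25 + 0.25Q − (32.625 - 0.125Q) = 16, so Q' = 57.
Then Pb = 32.625 − 0.125·57 = 25.5 and Ps = 27.25 + 0.25·57 = 41.5.
The subsidy expands output by 57 − 43/3 = 128/3 past the efficient level; on those units the gap between marginal cost and willingness to pay runs from 0 up to 16.
DWL = ½ × 16 × 128/3 = 1024/3.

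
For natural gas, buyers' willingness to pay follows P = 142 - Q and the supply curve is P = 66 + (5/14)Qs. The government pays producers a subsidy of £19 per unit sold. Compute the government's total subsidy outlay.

Government cost = £1330

Pre-subsidy: 142 - Q = 66 + (5/14)Q gives Q* = 56 and P* = 86.
With the subsidy, sellers receive Ps = Pb + 19 for each unit, where Pb is the price buyers pay.
On the curves, Pb = 142 - Q and Ps = 66 + (5/14)Q; the wedge Ps − Pb = 19 gives 66 + (5/14)Q − (142 - Q) = 19, so Q' = 70.
Then Pb = 142 − 1·70 = 72 and Ps = 66 + (5/14)·70 = 91.
Government outlay = subsidy × quantity = 19 × 70 = 1330.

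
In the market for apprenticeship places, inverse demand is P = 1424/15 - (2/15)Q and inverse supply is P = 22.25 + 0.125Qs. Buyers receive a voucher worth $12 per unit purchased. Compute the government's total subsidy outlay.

Pre-subsidy: 1424/15 - (2/15)Q = 22.25 + 0.125Q gives Q* = 8722/31 and P* = 1780/31.
With the rebate, buyers effectively pay Pb = Ps − 12, where Ps is the price sellers receive.
On the curves, Pb = 1424/15 - (2/15)Q and Ps = 22.25 + 0.125Q; the wedge Ps − Pb = 12 gives 22.25 + 0.125Q − (1424/15 - (2/15)Q) = 12, so Q' = 10162/31.
Then Pb = 1424/15 − (2/15)·(10162/31) = 1588/31 and Ps = 22.25 + 0.125·(10162/31) = 1960/31.
Government outlay = subsidy × quantity = 12 × 10162/31 = 121944/31.

Government cost = 121944/31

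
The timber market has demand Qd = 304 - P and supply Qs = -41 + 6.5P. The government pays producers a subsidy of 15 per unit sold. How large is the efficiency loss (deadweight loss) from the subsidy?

Pre-subsidy: 304 - P = -41 + 6.5P gives P* = 46, Q* = 258.
With the subsidy, sellers receive Ps = Pb + 15 for each unit, where Pb is the price buyers pay.
Supply in terms of Pb becomes Qs = -41 + 6.5(Pb + 15) = 56.5 + 6.5Pb. Setting this equal to demand: 304 - Pb = 56.5 + 6.5Pb, so Pb = 33.
Sellers receive Ps = 33 + 15 = 48; Q' = 304 − 1·33 = 271.
The subsidy expands output by 271 − 258 = 13 past the efficient level; on those units the gap between marginal cost and willingness to pay runs from 0 up to 15.
DWL = ½ × 15 × 13 = 97.5.

Deadweight loss = 97.5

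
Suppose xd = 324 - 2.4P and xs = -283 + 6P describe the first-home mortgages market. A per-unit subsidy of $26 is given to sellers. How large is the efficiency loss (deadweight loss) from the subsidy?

Pre-subsidy: 324 - 2.4P = -283 + 6P gives P* = 3035/42, x* = 1054/7.
With the subsidy, sellers receive Ps = Pb + 26 for each unit, where Pb is the price buyers pay.
Supply in terms of Pb becomes xs = -283 + 6(Pb + 26) = -127 + 6Pb. Setting this equal to demand: 324 - 2.4Pb = -127 + 6Pb, so Pb = 2255/42.
Sellers receive Ps = 2255/42 + 26 = 3347/42; x' = 324 − 2.4·(2255/42) = 1366/7.
The subsidy expands output by 1366/7 − 1054/7 = 312/7 past the efficient level; on those units the gap between marginal cost and willingness to pay runs from 0 up to 26.
DWL = ½ × 26 × 312/7 = 4056/7.

Deadweight loss = 4056/7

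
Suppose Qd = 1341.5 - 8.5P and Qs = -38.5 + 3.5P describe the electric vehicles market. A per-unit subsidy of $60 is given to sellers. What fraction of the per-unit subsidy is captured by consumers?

Pre-subsidy: 1341.5 - 8.5P = -38.5 + 3.5P gives P* = 115, Q* = 364.
With the subsidy, sellers receive Ps = Pb + 60 for each unit, where Pb is the price buyers pay.
Supply in terms of Pb becomes Qs = -38.5 + 3.5(Pb + 60) = 171.5 + 3.5Pb. Setting this equal to demand: 1341.5 - 8.5Pb = 171.5 + 3.5Pb, so Pb = 97.5.
Sellers receive Ps = 97.5 + 60 = 157.5; Q' = 1341.5 − 8.5·97.5 = 512.75.
Buyers' price falls by P* − Pb = 115 − 97.5 = 17.5; sellers' price rises by Ps − P* = 157.5 − 115 = 42.5.
So consumers capture 17.5/60 = 7/24 of each unit of subsidy.

Consumer share = 7/24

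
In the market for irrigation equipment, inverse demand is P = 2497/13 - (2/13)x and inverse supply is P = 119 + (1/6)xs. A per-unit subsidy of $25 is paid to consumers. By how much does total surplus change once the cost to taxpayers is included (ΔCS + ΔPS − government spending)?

Pre-subsidy: 2497/13 - (2/13)x = 119 + (1/6)x gives x* = 228 and P* = 157.
With the rebate, buyers effectively pay Pb = Ps − 25, where Ps is the price sellers receive.
On the curves, Pb = 2497/13 - (2/13)x and Ps = 119 + (1/6)x; the wedge Ps − Pb = 25 gives 119 + (1/6)x − (2497/13 - (2/13)x) = 25, so x' = 306.
Then Pb = 2497/13 − (2/13)·306 = 145 and Ps = 119 + (1/6)·306 = 170.
ΔCS = ½(228 + 306)(157 − 145) = 3204; ΔPS = ½(228 + 306)(170 − 157) = 3471.
Government spending = 25 × 306 = 7650.
Net change = 3204 + 3471 − 7650 = -975. The loss equals the DWL triangle ½·25·78.

Net change in total surplus = -$975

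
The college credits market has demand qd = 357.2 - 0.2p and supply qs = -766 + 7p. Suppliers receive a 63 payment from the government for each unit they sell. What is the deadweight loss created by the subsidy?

Pre-subsidy: 357.2 - 0.2p = -766 + 7p gives p* = 156, q* = 326.
With the subsidy, sellers receive ps = pb + 63 for each unit, where pb is the price buyers pay.
Supply in terms of pb becomes qs = -766 + 7(pb + 63) = -325 + 7pb. Setting this equal to demand: 357.2 - 0.2pb = -325 + 7pb, so pb = 94.75.
Sellers receive ps = 94.75 + 63 = 157.75; q' = 357.2 − 0.2·94.75 = 338.25.
The subsidy expands output by 338.25 − 326 = 12.25 past the efficient level; on those units the gap between marginal cost and willingness to pay runs from 0 up to 63.
DWL = ½ × 63 × 12.25 = 385.875.

Deadweight loss = 385.875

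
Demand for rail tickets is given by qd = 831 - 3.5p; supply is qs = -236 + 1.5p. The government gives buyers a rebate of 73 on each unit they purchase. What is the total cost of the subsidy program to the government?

Government cost = 11734.75

Pre-subsidy: 831 - 3.5p = -236 + 1.5p gives p* = 213.4, q* = 84.1.
With the rebate, buyers effectively pay pb = ps − 73, where ps is the price sellers receive.
Demand in terms of ps becomes qd = 831 − 3.5(ps − 73) = 1086.5 - 3.5ps. Setting this equal to supply: 1086.5 - 3.5ps = -236 + 1.5ps, so ps = 264.5.
Buyers pay pb = 264.5 − 73 = 191.5; q' = -236 + 1.5·264.5 = 160.75.
Government outlay = subsidy × quantity = 73 × 160.75 = 11734.75.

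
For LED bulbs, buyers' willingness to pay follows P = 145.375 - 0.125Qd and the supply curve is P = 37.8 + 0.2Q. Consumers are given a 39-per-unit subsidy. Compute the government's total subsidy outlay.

Pre-subsidy: 145.375 - 0.125Q = 37.8 + 0.2Q gives Q* = 331 and P* = 104.
With the rebate, buyers effectively pay Pb = Ps − 39, where Ps is the price sellers receive.
On the curves, Pb = 145.375 - 0.125Q and Ps = 37.8 + 0.2Q; the wedge Ps − Pb = 39 gives 37.8 + 0.2Q − (145.375 - 0.125Q) = 39, so Q' = 451.
Then Pb = 145.375 − 0.125·451 = 89 and Ps = 37.8 + 0.2·451 = 128.
Government outlay = subsidy × quantity = 39 × 451 = 17589.

Government cost = 17589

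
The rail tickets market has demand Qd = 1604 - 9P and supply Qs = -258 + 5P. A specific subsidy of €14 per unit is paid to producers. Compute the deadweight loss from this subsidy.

Pre-subsidy: 1604 - 9P = -258 + 5P gives P* = 133, Q* = 407.
With the subsidy, sellers receive Ps = Pb + 14 for each unit, where Pb is the price buyers pay.
Supply in terms of Pb becomes Qs = -258 + 5(Pb + 14) = -188 + 5Pb. Setting this equal to demand: 1604 - 9Pb = -188 + 5Pb, so Pb = 128.
Sellers receive Ps = 128 + 14 = 142; Q' = 1604 − 9·128 = 452.
The subsidy expands output by 452 − 407 = 45 past the efficient level; on those units the gap between marginal cost and willingness to pay runs from 0 up to 14.
DWL = ½ × 14 × 45 = 315.

Deadweight loss = €315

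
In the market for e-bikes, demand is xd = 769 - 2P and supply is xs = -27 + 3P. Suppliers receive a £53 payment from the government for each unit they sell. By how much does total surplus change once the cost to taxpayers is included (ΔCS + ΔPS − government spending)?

Net change in total surplus = -£1685.4

Pre-subsidy: 769 - 2P = -27 + 3P gives P* = 159.2, x* = 450.6.
With the subsidy, sellers receive Ps = Pb + 53 for each unit, where Pb is the price buyers pay.
Supply in terms of Pb becomes xs = -27 + 3(Pb + 53) = 132 + 3Pb. Setting this equal to demand: 769 - 2Pb = 132 + 3Pb, so Pb = 127.4.
Sellers receive Ps = 127.4 + 53 = 180.4; x' = 769 − 2·127.4 = 514.2.
ΔCS = ½(450.6 + 514.2)(159.2 − 127.4) = 15340.32; ΔPS = ½(450.6 + 514.2)(180.4 − 159.2) = 10226.88.
Government spending = 53 × 514.2 = 27252.6.
Net change = 15340.32 + 10226.88 − 27252.6 = -1685.4. The loss equals the DWL triangle ½·53·63.6.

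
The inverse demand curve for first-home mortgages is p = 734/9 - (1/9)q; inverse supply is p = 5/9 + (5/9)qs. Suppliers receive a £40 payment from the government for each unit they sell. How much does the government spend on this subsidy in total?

Government cost = £7260

Pre-subsidy: 734/9 - (1/9)q = 5/9 + (5/9)q gives q* = 121.5 and p* = 1225/18.
With the subsidy, sellers receive ps = pb + 40 for each unit, where pb is the price buyers pay.
On the curves, pb = 734/9 - (1/9)q and ps = 5/9 + (5/9)q; the wedge ps − pb = 40 gives 5/9 + (5/9)q − (734/9 - (1/9)q) = 40, so q' = 181.5.
Then pb = 734/9 − (1/9)·181.5 = 1105/18 and ps = 5/9 + (5/9)·181.5 = 1825/18.
Government outlay = subsidy × quantity = 40 × 181.5 = 7260.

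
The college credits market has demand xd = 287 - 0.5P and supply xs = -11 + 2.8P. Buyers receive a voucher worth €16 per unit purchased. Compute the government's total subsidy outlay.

Pre-subsidy: 287 - 0.5P = -11 + 2.8P gives P* = 2980/33, x* = 7981/33.
With the rebate, buyers effectively pay Pb = Ps − 16, where Ps is the price sellers receive.
Demand in terms of Ps becomes xd = 287 − 0.5(Ps − 16) = 295 - 0.5Ps. Setting this equal to supply: 295 - 0.5Ps = -11 + 2.8Ps, so Ps = 1020/11.
Buyers pay Pb = 1020/11 − 16 = 844/11; x' = -11 + 2.8·(1020/11) = 2735/11.
Government outlay = subsidy × quantity = 16 × 2735/11 = 43760/11.

Government cost = 43760/11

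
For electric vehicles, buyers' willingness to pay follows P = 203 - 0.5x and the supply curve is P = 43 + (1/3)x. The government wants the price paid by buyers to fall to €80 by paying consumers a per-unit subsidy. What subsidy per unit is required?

At a buyer price of 80, quantity demanded is 406 − 2·80 = 246.
Sellers supply 246 only when they receive Ps = 43 + (1/3)·246 = 125.
s = Ps − Pb = 125 − 80 = 45.

Required subsidy s = €45 per unit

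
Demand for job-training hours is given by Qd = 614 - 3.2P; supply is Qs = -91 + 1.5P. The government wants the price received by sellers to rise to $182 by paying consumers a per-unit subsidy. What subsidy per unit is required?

Required subsidy s = $47 per unit

At a seller price of 182, quantity supplied is -91 + 1.5·182 = 182.
Buyers absorb 182 only when they pay Pb with 614 − 3.2·Pb = 182, i.e. Pb = 135.
s = Ps − Pb = 182 − 135 = 47.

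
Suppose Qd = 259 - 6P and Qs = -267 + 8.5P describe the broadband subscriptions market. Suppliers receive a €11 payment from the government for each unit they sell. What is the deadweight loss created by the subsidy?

Pre-subsidy: 259 - 6P = -267 + 8.5P gives P* = 1052/29, Q* = 1199/29.
With the subsidy, sellers receive Ps = Pb + 11 for each unit, where Pb is the price buyers pay.
Supply in terms of Pb becomes Qs = -267 + 8.5(Pb + 11) = -173.5 + 8.5Pb. Setting this equal to demand: 259 - 6Pb = -173.5 + 8.5Pb, so Pb = 865/29.
Sellers receive Ps = 865/29 + 11 = 1184/29; Q' = 259 − 6·(865/29) = 2321/29.
The subsidy expands output by 2321/29 − 1199/29 = 1122/29 past the efficient level; on those units the gap between marginal cost and willingness to pay runs from 0 up to 11.
DWL = ½ × 11 × 1122/29 = 6171/29.

Deadweight loss = 6171/29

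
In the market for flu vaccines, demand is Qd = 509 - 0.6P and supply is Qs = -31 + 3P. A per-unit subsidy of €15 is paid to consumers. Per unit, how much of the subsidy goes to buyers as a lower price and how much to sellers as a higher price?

Pre-subsidy: 509 - 0.6P = -31 + 3P gives P* = 150, Q* = 419.
With the rebate, buyers effectively pay Pb = Ps − 15, where Ps is the price sellers receive.
Demand in terms of Ps becomes Qd = 509 − 0.6(Ps − 15) = 518 - 0.6Ps. Setting this equal to supply: 518 - 0.6Ps = -31 + 3Ps, so Ps = 152.5.
Buyers pay Pb = 152.5 − 15 = 137.5; Q' = -31 + 3·152.5 = 426.5.
Buyers' price falls by P* − Pb = 150 − 137.5 = 12.5; sellers' price rises by Ps − P* = 152.5 − 150 = 2.5.

Buyers gain €12.5 per unit; sellers gain €2.5 per unit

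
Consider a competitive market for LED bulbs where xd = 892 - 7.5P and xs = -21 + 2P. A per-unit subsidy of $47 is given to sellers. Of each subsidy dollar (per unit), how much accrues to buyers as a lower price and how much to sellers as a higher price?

Pre-subsidy: 892 - 7.5P = -21 + 2P gives P* = 1826/19, x* = 3253/19.
With the subsidy, sellers receive Ps = Pb + 47 for each unit, where Pb is the price buyers pay.
Supply in terms of Pb becomes xs = -21 + 2(Pb + 47) = 73 + 2Pb. Setting this equal to demand: 892 - 7.5Pb = 73 + 2Pb, so Pb = 1638/19.
Sellers receive Ps = 1638/19 + 47 = 2531/19; x' = 892 − 7.5·(1638/19) = 4663/19.
Buyers' price falls by P* − Pb = 1826/19 − 1638/19 = 188/19; sellers' price rises by Ps − P* = 2531/19 − 1826/19 = 705/19.

Buyers gain 188/19 per unit; sellers gain 705/19 per unit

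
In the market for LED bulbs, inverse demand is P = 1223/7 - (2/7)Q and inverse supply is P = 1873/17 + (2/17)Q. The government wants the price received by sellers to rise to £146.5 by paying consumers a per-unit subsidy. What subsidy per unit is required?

At a seller price of 146.5, quantity supplied is -936.5 + 8.5·146.5 = 308.75.
Buyers absorb 308.75 only when they pay Pb = 1223/7 − (2/7)·308.75 = 86.5.
s = Ps − Pb = 146.5 − 86.5 = 60.

Required subsidy s = £60 per unit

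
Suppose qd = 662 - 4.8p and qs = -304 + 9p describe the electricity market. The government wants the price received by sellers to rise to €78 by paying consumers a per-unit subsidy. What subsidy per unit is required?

Required subsidy s = €23 per unit

At a seller price of 78, quantity supplied is -304 + 9·78 = 398.
Buyers absorb 398 only when they pay pb with 662 − 4.8·pb = 398, i.e. pb = 55.
s = ps − pb = 78 − 55 = 23.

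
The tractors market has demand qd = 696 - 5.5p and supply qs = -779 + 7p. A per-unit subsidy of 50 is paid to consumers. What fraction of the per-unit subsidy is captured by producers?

Pre-subsidy: 696 - 5.5p = -779 + 7p gives p* = 118, q* = 47.
With the rebate, buyers effectively pay pb = ps − 50, where ps is the price sellers receive.
Demand in terms of ps becomes qd = 696 − 5.5(ps − 50) = 971 - 5.5ps. Setting this equal to supply: 971 - 5.5ps = -779 + 7ps, so ps = 140.
Buyers pay pb = 140 − 50 = 90; q' = -779 + 7·140 = 201.
Buyers' price falls by p* − pb = 118 − 90 = 28; sellers' price rises by ps − p* = 140 − 118 = 22.
So producers capture 22/50 = 0.44 of each unit of subsidy.

Producer share = 0.44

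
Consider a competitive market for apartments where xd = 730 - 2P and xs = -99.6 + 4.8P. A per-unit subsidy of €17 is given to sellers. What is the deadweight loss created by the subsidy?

Pre-subsidy: 730 - 2P = -99.6 + 4.8P gives P* = 122, x* = 486.
With the subsidy, sellers receive Ps = Pb + 17 for each unit, where Pb is the price buyers pay.
Supply in terms of Pb becomes xs = -99.6 + 4.8(Pb + 17) = -18 + 4.8Pb. Setting this equal to demand: 730 - 2Pb = -18 + 4.8Pb, so Pb = 110.
Sellers receive Ps = 110 + 17 = 127; x' = 730 − 2·110 = 510.
The subsidy expands output by 510 − 486 = 24 past the efficient level; on those units the gap between marginal cost and willingness to pay runs from 0 up to 17.
DWL = ½ × 17 × 24 = 204.

Deadweight loss = €204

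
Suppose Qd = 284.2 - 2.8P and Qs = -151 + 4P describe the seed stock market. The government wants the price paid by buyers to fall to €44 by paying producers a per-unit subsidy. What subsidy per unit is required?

At a buyer price of 44, quantity demanded is 284.2 − 2.8·44 = 161.
Sellers supply 161 only when they receive Ps with -151 + 4·Ps = 161, i.e. Ps = 78.
s = Ps − Pb = 78 − 44 = 34.

Required subsidy s = €34 per unit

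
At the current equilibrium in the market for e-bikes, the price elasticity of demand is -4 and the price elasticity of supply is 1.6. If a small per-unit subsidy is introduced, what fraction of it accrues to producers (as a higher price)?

Producer share = 5/7

For a small subsidy around the equilibrium, the benefit split depends on the relative slopes, which at a point are proportional to the elasticities.
Buyer share = εs/(εs + |εd|) = 1.6/(1.6 + 4) = 2/7; seller share = |εd|/(εs + |εd|) = 5/7.
So producers capture 5/7 of the subsidy.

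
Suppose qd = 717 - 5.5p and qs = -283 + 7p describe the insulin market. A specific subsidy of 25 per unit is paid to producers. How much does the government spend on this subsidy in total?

Pre-subsidy: 717 - 5.5p = -283 + 7p gives p* = 80, q* = 277.
With the subsidy, sellers receive ps = pb + 25 for each unit, where pb is the price buyers pay.
Supply in terms of pb becomes qs = -283 + 7(pb + 25) = -108 + 7pb. Setting this equal to demand: 717 - 5.5pb = -108 + 7pb, so pb = 66.
Sellers receive ps = 66 + 25 = 91; q' = 717 − 5.5·66 = 354.
Government outlay = subsidy × quantity = 25 × 354 = 8850.

Government cost = 8850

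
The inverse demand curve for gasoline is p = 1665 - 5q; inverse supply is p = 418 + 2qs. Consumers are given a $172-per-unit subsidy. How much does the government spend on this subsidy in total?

Government cost = 244068/7

Pre-subsidy: 1665 - 5q = 418 + 2q gives q* = 1247/7 and p* = 5420/7.
With the rebate, buyers effectively pay pb = ps − 172, where ps is the price sellers receive.
On the curves, pb = 1665 - 5q and ps = 418 + 2q; the wedge ps − pb = 172 gives 418 + 2q − (1665 - 5q) = 172, so q' = 1419/7.
Then pb = 1665 − 5·(1419/7) = 4560/7 and ps = 418 + 2·(1419/7) = 5764/7.
Government outlay = subsidy × quantity = 172 × 1419/7 = 244068/7.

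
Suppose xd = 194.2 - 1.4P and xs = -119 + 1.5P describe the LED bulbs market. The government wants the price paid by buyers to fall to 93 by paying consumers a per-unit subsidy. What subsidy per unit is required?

At a buyer price of 93, quantity demanded is 194.2 − 1.4·93 = 64.
Sellers supply 64 only when they receive Ps with -119 + 1.5·Ps = 64, i.e. Ps = 122.
s = Ps − Pb = 122 − 93 = 29.

Required subsidy s = 29 per unit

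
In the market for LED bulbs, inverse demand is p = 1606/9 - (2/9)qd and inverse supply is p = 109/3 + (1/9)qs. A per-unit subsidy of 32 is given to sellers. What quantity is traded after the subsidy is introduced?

Pre-subsidy: 1606/9 - (2/9)q = 109/3 + (1/9)q gives q* = 1279/3 and p* = 2260/27.
With the subsidy, sellers receive ps = pb + 32 for each unit, where pb is the price buyers pay.
On the curves, pb = 1606/9 - (2/9)q and ps = 109/3 + (1/9)q; the wedge ps − pb = 32 gives 109/3 + (1/9)q − (1606/9 - (2/9)q) = 32, so q' = 1567/3.
Then pb = 1606/9 − (2/9)·(1567/3) = 1684/27 and ps = 109/3 + (1/9)·(1567/3) = 2548/27.

q' = 1567/3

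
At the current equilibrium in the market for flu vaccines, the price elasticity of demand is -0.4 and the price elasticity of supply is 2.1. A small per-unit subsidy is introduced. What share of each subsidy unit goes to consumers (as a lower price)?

For a small subsidy around the equilibrium, the benefit split depends on the relative slopes, which at a point are proportional to the elasticities.
Buyer share = εs/(εs + |εd|) = 2.1/(2.1 + 0.4) = 0.84; seller share = |εd|/(εs + |εd|) = 0.16.

Consumer share = 0.84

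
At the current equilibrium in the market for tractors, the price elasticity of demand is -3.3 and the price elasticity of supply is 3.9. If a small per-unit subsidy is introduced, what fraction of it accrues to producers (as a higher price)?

Producer share = 11/24

For a small subsidy around the equilibrium, the benefit split depends on the relative slopes, which at a point are proportional to the elasticities.
Buyer share = εs/(εs + |εd|) = 3.9/(3.9 + 3.3) = 13/24; seller share = |εd|/(εs + |εd|) = 11/24.
So producers capture 11/24 of the subsidy.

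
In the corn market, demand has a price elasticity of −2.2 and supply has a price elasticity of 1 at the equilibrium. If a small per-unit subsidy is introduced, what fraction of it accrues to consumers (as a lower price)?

For a small subsidy around the equilibrium, the benefit split depends on the relative slopes, which at a point are proportional to the elasticities.
Buyer share = εs/(εs + |εd|) = 1/(1 + 2.2) = 0.3125; seller share = |εd|/(εs + |εd|) = 0.6875.

Consumer share = 0.3125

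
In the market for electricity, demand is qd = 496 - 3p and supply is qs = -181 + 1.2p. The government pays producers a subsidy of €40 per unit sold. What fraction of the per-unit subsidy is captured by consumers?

Consumer share = 2/7

Pre-subsidy: 496 - 3p = -181 + 1.2p gives p* = 3385/21, q* = 87/7.
With the subsidy, sellers receive ps = pb + 40 for each unit, where pb is the price buyers pay.
Supply in terms of pb becomes qs = -181 + 1.2(pb + 40) = -133 + 1.2pb. Setting this equal to demand: 496 - 3pb = -133 + 1.2pb, so pb = 3145/21.
Sellers receive ps = 3145/21 + 40 = 3985/21; q' = 496 − 3·(3145/21) = 327/7.
Buyers' price falls by p* − pb = 3385/21 − 3145/21 = 80/7; sellers' price rises by ps − p* = 3985/21 − 3385/21 = 200/7.
So consumers capture (80/7)/40 = 2/7 of each unit of subsidy.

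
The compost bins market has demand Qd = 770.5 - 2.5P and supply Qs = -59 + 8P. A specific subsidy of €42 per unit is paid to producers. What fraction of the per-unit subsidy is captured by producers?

Producer share = 5/21

Pre-subsidy: 770.5 - 2.5P = -59 + 8P gives P* = 79, Q* = 573.
With the subsidy, sellers receive Ps = Pb + 42 for each unit, where Pb is the price buyers pay.
Supply in terms of Pb becomes Qs = -59 + 8(Pb + 42) = 277 + 8Pb. Setting this equal to demand: 770.5 - 2.5Pb = 277 + 8Pb, so Pb = 47.
Sellers receive Ps = 47 + 42 = 89; Q' = 770.5 − 2.5·47 = 653.
Buyers' price falls by P* − Pb = 79 − 47 = 32; sellers' price rises by Ps − P* = 89 − 79 = 10.
So producers capture 10/42 = 5/21 of each unit of subsidy.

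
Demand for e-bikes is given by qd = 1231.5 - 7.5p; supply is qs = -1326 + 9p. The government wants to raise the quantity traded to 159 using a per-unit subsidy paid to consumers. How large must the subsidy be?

Required subsidy s = 22 per unit

At q = 159, invert demand for the buyer price: pb = (1231.5 − 159)/7.5 = 143; invert supply for the seller price: ps = (159 − (-1326))/9 = 165.
The subsidy must fill the gap: s = ps − pb = 165 − 143 = 22.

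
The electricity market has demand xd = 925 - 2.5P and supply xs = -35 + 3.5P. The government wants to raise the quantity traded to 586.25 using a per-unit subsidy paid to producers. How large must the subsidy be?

At x = 586.25, invert demand for the buyer price: Pb = (925 − 586.25)/2.5 = 135.5; invert supply for the seller price: Ps = (586.25 − (-35))/3.5 = 177.5.
The subsidy must fill the gap: s = Ps − Pb = 177.5 − 135.5 = 42.

Required subsidy s = 42 per unit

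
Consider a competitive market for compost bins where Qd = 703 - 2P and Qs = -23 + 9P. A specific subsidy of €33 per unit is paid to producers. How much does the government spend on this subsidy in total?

Government cost = €20625

Pre-subsidy: 703 - 2P = -23 + 9P gives P* = 66, Q* = 571.
With the subsidy, sellers receive Ps = Pb + 33 for each unit, where Pb is the price buyers pay.
Supply in terms of Pb becomes Qs = -23 + 9(Pb + 33) = 274 + 9Pb. Setting this equal to demand: 703 - 2Pb = 274 + 9Pb, so Pb = 39.
Sellers receive Ps = 39 + 33 = 72; Q' = 703 − 2·39 = 625.
Government outlay = subsidy × quantity = 33 × 625 = 20625.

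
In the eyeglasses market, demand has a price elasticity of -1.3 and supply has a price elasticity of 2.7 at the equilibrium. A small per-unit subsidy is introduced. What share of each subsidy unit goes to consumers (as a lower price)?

For a small subsidy around the equilibrium, the benefit split depends on the relative slopes, which at a point are proportional to the elasticities.
Buyer share = εs/(εs + |εd|) = 2.7/(2.7 + 1.3) = 0.675; seller share = |εd|/(εs + |εd|) = 0.325.

Consumer share = 0.675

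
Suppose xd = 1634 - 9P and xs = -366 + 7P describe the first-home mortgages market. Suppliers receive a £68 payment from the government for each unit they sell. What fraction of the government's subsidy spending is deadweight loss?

DWL / government spending = 1071/6214

Pre-subsidy: 1634 - 9P = -366 + 7P gives P* = 125, x* = 509.
With the subsidy, sellers receive Ps = Pb + 68 for each unit, where Pb is the price buyers pay.
Supply in terms of Pb becomes xs = -366 + 7(Pb + 68) = 110 + 7Pb. Setting this equal to demand: 1634 - 9Pb = 110 + 7Pb, so Pb = 95.25.
Sellers receive Ps = 95.25 + 68 = 163.25; x' = 1634 − 9·95.25 = 776.75.
ΔCS = ½(509 + 776.75)(125 − 95.25) = 19125.53125; ΔPS = ½(509 + 776.75)(163.25 − 125) = 24589.96875.
Government spending = 68 × 776.75 = 52819.
DWL = ½ × 68 × (776.75 − 509) = 9103.5; fraction = 9103.5 / 52819 = 1071/6214.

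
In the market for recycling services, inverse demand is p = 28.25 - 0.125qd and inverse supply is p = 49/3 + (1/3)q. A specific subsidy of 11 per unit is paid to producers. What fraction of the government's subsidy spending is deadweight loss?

Pre-subsidy: 28.25 - 0.125q = 49/3 + (1/3)q gives q* = 26 and p* = 25.
With the subsidy, sellers receive ps = pb + 11 for each unit, where pb is the price buyers pay.
On the curves, pb = 28.25 - 0.125q and ps = 49/3 + (1/3)q; the wedge ps − pb = 11 gives 49/3 + (1/3)q − (28.25 - 0.125q) = 11, so q' = 50.
Then pb = 28.25 − 0.125·50 = 22 and ps = 49/3 + (1/3)·50 = 33.
ΔCS = ½(26 + 50)(25 − 22) = 114; ΔPS = ½(26 + 50)(33 − 25) = 304.
Government spending = 11 × 50 = 550.
DWL = ½ × 11 × (50 − 26) = 132; fraction = 132 / 550 = 0.24.

DWL / government spending = 0.24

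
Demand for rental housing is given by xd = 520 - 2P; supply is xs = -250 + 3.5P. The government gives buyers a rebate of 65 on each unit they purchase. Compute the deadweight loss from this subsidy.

Pre-subsidy: 520 - 2P = -250 + 3.5P gives P* = 140, x* = 240.
With the rebate, buyers effectively pay Pb = Ps − 65, where Ps is the price sellers receive.
Demand in terms of Ps becomes xd = 520 − 2(Ps − 65) = 650 - 2Ps. Setting this equal to supply: 650 - 2Ps = -250 + 3.5Ps, so Ps = 1800/11.
Buyers pay Pb = 1800/11 − 65 = 1085/11; x' = -250 + 3.5·(1800/11) = 3550/11.
The subsidy expands output by 3550/11 − 240 = 910/11 past the efficient level; on those units the gap between marginal cost and willingness to pay runs from 0 up to 65.
DWL = ½ × 65 × 910/11 = 29575/11.

Deadweight loss = 29575/11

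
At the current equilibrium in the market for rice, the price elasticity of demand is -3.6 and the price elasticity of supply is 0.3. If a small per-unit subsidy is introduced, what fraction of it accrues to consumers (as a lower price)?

Consumer share = 1/13

For a small subsidy around the equilibrium, the benefit split depends on the relative slopes, which at a point are proportional to the elasticities.
Buyer share = εs/(εs + |εd|) = 0.3/(0.3 + 3.6) = 1/13; seller share = |εd|/(εs + |εd|) = 12/13.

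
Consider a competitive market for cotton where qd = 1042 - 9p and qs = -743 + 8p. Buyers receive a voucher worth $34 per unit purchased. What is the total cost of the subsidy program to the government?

Pre-subsidy: 1042 - 9p = -743 + 8p gives p* = 105, q* = 97.
With the rebate, buyers effectively pay pb = ps − 34, where ps is the price sellers receive.
Demand in terms of ps becomes qd = 1042 − 9(ps − 34) = 1348 - 9ps. Setting this equal to supply: 1348 - 9ps = -743 + 8ps, so ps = 123.
Buyers pay pb = 123 − 34 = 89; q' = -743 + 8·123 = 241.
Government outlay = subsidy × quantity = 34 × 241 = 8194.

Government cost = $8194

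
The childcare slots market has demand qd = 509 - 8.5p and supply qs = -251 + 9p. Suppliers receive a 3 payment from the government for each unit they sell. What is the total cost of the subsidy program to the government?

Government cost = 16062/35

Pre-subsidy: 509 - 8.5p = -251 + 9p gives p* = 304/7, q* = 979/7.
With the subsidy, sellers receive ps = pb + 3 for each unit, where pb is the price buyers pay.
Supply in terms of pb becomes qs = -251 + 9(pb + 3) = -224 + 9pb. Setting this equal to demand: 509 - 8.5pb = -224 + 9pb, so pb = 1466/35.
Sellers receive ps = 1466/35 + 3 = 1571/35; q' = 509 − 8.5·(1466/35) = 5354/35.
Government outlay = subsidy × quantity = 3 × 5354/35 = 16062/35.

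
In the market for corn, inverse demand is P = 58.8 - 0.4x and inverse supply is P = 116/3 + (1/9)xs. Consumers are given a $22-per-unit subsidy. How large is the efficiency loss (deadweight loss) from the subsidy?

Deadweight loss = 10890/23

Pre-subsidy: 58.8 - 0.4x = 116/3 + (1/9)x gives x* = 906/23 and P* = 990/23.
With the rebate, buyers effectively pay Pb = Ps − 22, where Ps is the price sellers receive.
On the curves, Pb = 58.8 - 0.4x and Ps = 116/3 + (1/9)x; the wedge Ps − Pb = 22 gives 116/3 + (1/9)x − (58.8 - 0.4x) = 22, so x' = 1896/23.
Then Pb = 58.8 − 0.4·(1896/23) = 594/23 and Ps = 116/3 + (1/9)·(1896/23) = 1100/23.
The subsidy expands output by 1896/23 − 906/23 = 990/23 past the efficient level; on those units the gap between marginal cost and willingness to pay runs from 0 up to 22.
DWL = ½ × 22 × 990/23 = 10890/23.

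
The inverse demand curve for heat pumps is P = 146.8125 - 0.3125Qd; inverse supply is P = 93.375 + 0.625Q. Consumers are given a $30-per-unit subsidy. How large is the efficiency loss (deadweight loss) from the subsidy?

Pre-subsidy: 146.8125 - 0.3125Q = 93.375 + 0.625Q gives Q* = 57 and P* = 129.
With the rebate, buyers effectively pay Pb = Ps − 30, where Ps is the price sellers receive.
On the curves, Pb = 146.8125 - 0.3125Q and Ps = 93.375 + 0.625Q; the wedge Ps − Pb = 30 gives 93.375 + 0.625Q − (146.8125 - 0.3125Q) = 30, so Q' = 89.
Then Pb = 146.8125 − 0.3125·89 = 119 and Ps = 93.375 + 0.625·89 = 149.
The subsidy expands output by 89 − 57 = 32 past the efficient level; on those units the gap between marginal cost and willingness to pay runs from 0 up to 30.
DWL = ½ × 30 × 32 = 480.

Deadweight loss = $480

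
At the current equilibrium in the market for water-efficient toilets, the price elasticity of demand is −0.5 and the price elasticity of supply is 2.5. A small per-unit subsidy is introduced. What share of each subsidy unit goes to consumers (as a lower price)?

For a small subsidy around the equilibrium, the benefit split depends on the relative slopes, which at a point are proportional to the elasticities.
Buyer share = εs/(εs + |εd|) = 2.5/(2.5 + 0.5) = 5/6; seller share = |εd|/(εs + |εd|) = 1/6.

Consumer share = 5/6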